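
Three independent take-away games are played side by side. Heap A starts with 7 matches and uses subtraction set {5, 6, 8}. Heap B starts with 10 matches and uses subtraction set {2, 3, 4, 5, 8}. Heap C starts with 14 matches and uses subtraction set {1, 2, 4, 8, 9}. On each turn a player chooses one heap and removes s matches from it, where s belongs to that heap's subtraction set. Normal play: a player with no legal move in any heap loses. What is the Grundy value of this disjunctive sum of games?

5

Heap A, S = {5, 6, 8}:
G(0) = 0
G(1) = mex{} = 0
G(2) = mex{} = 0
G(3) = mex{} = 0
G(4) = mex{} = 0
G(5) = mex{0} = 1
G(6) = mex{0,0} = 1
G(7) = mex{0,0} = 1
G_A(7) = 1.
Heap B, S = {2, 3, 4, 5, 8}:
G(0) = 0
G(1) = mex{} = 0
G(2) = mex{0} = 1
G(3) = mex{0,0} = 1
G(4) = mex{1,0,0} = 2
G(5) = mex{1,1,0,0} = 2
G(6) = mex{2,1,1,0} = 3
G(7) = mex{2,2,1,1} = 0
G(8) = mex{3,2,2,1,0} = 4
G(9) = mex{0,3,2,2,0} = 1
G(10) = mex{4,0,3,2,1} = 5
G_B(10) = 5.
Heap C, S = {1, 2, 4, 8, 9}:
n :  0  1  2  3  4  5  6  7  8  9 10 11 12 13 14
G :  0  1  2  0  1  2  0  1  2  3  4  5  3  0  1
G_C(14) = 1.
Combined Grundy value = 1 ⊕ 5 ⊕ 1 = 5.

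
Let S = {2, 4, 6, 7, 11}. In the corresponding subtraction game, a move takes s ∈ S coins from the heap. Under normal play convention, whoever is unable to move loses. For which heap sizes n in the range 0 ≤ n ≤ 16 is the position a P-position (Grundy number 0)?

0, 1, 9, 10

n :  0  1  2  3  4  5  6  7  8  9 10 11 12 13 14 15 16
G :  0  0  1  1  2  2  3  3  4  0  0  1  1  2  2  3  3
P-positions are exactly the n with G(n) = 0.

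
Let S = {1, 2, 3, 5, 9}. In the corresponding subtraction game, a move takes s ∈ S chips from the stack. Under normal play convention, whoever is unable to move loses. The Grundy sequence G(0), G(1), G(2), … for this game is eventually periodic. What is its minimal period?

4

G(0) = 0
G(1) = mex{0} = 1
G(2) = mex{1,0} = 2
G(3) = mex{2,1,0} = 3
G(4) = mex{3,2,1} = 0
G(5) = mex{0,3,2,0} = 1
G(6) = mex{1,0,3,1} = 2
G(7) = mex{2,1,0,2} = 3
G(8) = mex{3,2,1,3} = 0
G(9) = mex{0,3,2,0,0} = 1
G(10) = mex{1,0,3,1,1} = 2
G(11) = mex{2,1,0,2,2} = 3
G(12) = mex{3,2,1,3,3} = 0
G(13) = mex{0,3,2,0,0} = 1
G(14) = mex{1,0,3,1,1} = 2
G(n+4) = G(n) holds for n = 0,…,8 (a full window of length max(S) = 9), so the sequence is purely periodic with period 4.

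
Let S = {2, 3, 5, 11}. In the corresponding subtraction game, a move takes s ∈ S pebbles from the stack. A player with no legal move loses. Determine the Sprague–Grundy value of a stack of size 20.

n :  0  1  2  3  4  5  6  7  8  9 10 11 12 13 14 15 16 17 18 19 20
G :  0  0  1  1  2  2  3  0  0  1  1  2  2  3  0  0  1  1  2  2  3

3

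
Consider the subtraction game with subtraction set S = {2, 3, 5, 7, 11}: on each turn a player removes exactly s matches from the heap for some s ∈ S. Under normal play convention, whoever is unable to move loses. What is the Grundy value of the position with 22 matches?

G(0) = 0
G(1) = mex{} = 0
G(2) = mex{0} = 1
G(3) = mex{0,0} = 1
G(4) = mex{1,0} = 2
G(5) = mex{1,1,0} = 2
G(6) = mex{2,1,0} = 3
G(7) = mex{2,2,1,0} = 3
G(8) = mex{3,2,1,0} = 4
G(9) = mex{3,3,2,1} = 0
G(10) = mex{4,3,2,1} = 0
G(11) = mex{0,4,3,2,0} = 1
G(12) = mex{0,0,3,2,0} = 1
G(13) = mex{1,0,4,3,1} = 2
G(14) = mex{1,1,0,3,1} = 2
G(15) = mex{2,1,0,4,2} = 3
G(16) = mex{2,2,1,0,2} = 3
G(17) = mex{3,2,1,0,3} = 4
G(18) = mex{3,3,2,1,3} = 0
G(19) = mex{4,3,2,1,4} = 0
G(20) = mex{0,4,3,2,0} = 1
G(21) = mex{0,0,3,2,0} = 1
G(22) = mex{1,0,4,3,1} = 2

2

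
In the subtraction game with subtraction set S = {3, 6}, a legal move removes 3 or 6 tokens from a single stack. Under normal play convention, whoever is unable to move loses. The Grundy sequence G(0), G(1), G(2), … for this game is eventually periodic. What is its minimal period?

9

n :  0  1  2  3  4  5  6  7  8  9 10 11 12 13 14 15 16 17 18 19
G :  0  0  0  1  1  1  2  2  2  0  0  0  1  1  1  2  2  2  0  0
G(n+9) = G(n) holds for n = 0,…,5 (a full window of length max(S) = 6), so the sequence is purely periodic with period 9.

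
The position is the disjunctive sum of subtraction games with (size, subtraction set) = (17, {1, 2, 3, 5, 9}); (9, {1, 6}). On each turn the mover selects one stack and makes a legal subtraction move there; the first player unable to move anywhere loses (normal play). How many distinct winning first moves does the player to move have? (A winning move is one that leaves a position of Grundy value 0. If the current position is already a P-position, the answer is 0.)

Stack A, S = {1, 2, 3, 5, 9}:
n :  0  1  2  3  4  5  6  7  8  9 10 11 12 13 14 15 16 17
G :  0  1  2  3  0  1  2  3  0  1  2  3  0  1  2  3  0  1
G_A(17) = 1.
Stack B, S = {1, 6}:
n : 0 1 2 3 4 5 6 7 8 9
G : 0 1 0 1 0 1 2 0 1 0
G_B(9) = 0.
Combined Grundy value = 1 ⊕ 0 = 1.
A winning move leaves total XOR = 0, i.e. changes one component's Grundy value g to g ⊕ X where X is the current total.
Stack A: need g' = 1⊕1 = 0. Options: 17−1→G=0, 17−2→G=3, 17−3→G=2, 17−5→G=0, 17−9→G=0. Hits: 3.
Stack B: need g' = 0⊕1 = 1. Options: 9−1→G=1, 9−6→G=1. Hits: 2.

5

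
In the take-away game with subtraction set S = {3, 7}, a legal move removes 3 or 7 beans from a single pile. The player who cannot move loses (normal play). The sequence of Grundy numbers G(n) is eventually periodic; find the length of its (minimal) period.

n :  0  1  2  3  4  5  6  7  8  9 10 11 12 13 14 15 16 17 18 19 20 21
G :  0  0  0  1  1  1  0  2  2  1  0  0  0  1  1  1  0  2  2  1  0  0
G(n+10) = G(n) holds for n = 0,…,6 (a full window of length max(S) = 7), so the sequence is purely periodic with period 10.

10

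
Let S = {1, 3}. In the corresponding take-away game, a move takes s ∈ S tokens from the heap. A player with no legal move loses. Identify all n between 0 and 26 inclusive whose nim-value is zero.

G(0) = 0
G(1) = mex{0} = 1
G(2) = mex{1} = 0
G(3) = mex{0,0} = 1
G(4) = mex{1,1} = 0
G(5) = mex{0,0} = 1
G(6) = mex{1,1} = 0
G(7) = mex{0,0} = 1
G(8) = mex{1,1} = 0
G(9) = mex{0,0} = 1
G(10) = mex{1,1} = 0
G(11) = mex{0,0} = 1
G(12) = mex{1,1} = 0
G(13) = mex{0,0} = 1
G(14) = mex{1,1} = 0
G(15) = mex{0,0} = 1
G(16) = mex{1,1} = 0
G(17) = mex{0,0} = 1
G(18) = mex{1,1} = 0
G(19) = mex{0,0} = 1
G(20) = mex{1,1} = 0
G(21) = mex{0,0} = 1
G(22) = mex{1,1} = 0
G(23) = mex{0,0} = 1
G(24) = mex{1,1} = 0
G(25) = mex{0,0} = 1
G(26) = mex{1,1} = 0
P-positions are exactly the n with G(n) = 0.

0, 2, 4, 6, 8, 10, 12, 14, 16, 18, 20, 22, 24, 26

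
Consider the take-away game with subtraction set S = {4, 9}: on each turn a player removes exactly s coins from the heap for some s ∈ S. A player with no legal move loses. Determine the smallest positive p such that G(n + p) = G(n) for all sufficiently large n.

13

n :  0  1  2  3  4  5  6  7  8  9 10 11 12 13 14 15 16 17 18 19 20 21 22 23 24 25 26 27
G :  0  0  0  0  1  1  1  1  0  2  2  2  1  0  0  0  0  1  1  1  1  0  2  2  2  1  0  0
G(n+13) = G(n) holds for n = 0,…,8 (a full window of length max(S) = 9), so the sequence is purely periodic with period 13.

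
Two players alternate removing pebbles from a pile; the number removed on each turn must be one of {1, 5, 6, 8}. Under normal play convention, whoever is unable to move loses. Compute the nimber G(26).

G(0) = 0
G(1) = mex{0} = 1
G(2) = mex{1} = 0
G(3) = mex{0} = 1
G(4) = mex{1} = 0
G(5) = mex{0,0} = 1
G(6) = mex{1,1,0} = 2
G(7) = mex{2,0,1} = 3
G(8) = mex{3,1,0,0} = 2
G(9) = mex{2,0,1,1} = 3
G(10) = mex{3,1,0,0} = 2
G(11) = mex{2,2,1,1} = 0
G(12) = mex{0,3,2,0} = 1
G(13) = mex{1,2,3,1} = 0
G(14) = mex{0,3,2,2} = 1
G(15) = mex{1,2,3,3} = 0
G(16) = mex{0,0,2,2} = 1
G(17) = mex{1,1,0,3} = 2
G(18) = mex{2,0,1,2} = 3
G(19) = mex{3,1,0,0} = 2
G(20) = mex{2,0,1,1} = 3
G(21) = mex{3,1,0,0} = 2
G(22) = mex{2,2,1,1} = 0
G(23) = mex{0,3,2,0} = 1
G(24) = mex{1,2,3,1} = 0
G(25) = mex{0,3,2,2} = 1
G(26) = mex{1,2,3,3} = 0

0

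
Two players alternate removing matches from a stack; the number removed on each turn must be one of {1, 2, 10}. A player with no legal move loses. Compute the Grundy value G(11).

2

n :  0  1  2  3  4  5  6  7  8  9 10 11
G :  0  1  2  0  1  2  0  1  2  0  1  2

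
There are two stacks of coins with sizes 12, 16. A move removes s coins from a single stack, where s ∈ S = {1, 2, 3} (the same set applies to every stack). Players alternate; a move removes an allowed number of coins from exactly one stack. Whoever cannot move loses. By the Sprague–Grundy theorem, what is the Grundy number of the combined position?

All stacks use S = {1, 2, 3}:
G(0) = 0
G(1) = mex{0} = 1
G(2) = mex{1,0} = 2
G(3) = mex{2,1,0} = 3
G(4) = mex{3,2,1} = 0
G(5) = mex{0,3,2} = 1
G(6) = mex{1,0,3} = 2
G(7) = mex{2,1,0} = 3
G(8) = mex{3,2,1} = 0
G(9) = mex{0,3,2} = 1
G(10) = mex{1,0,3} = 2
G(11) = mex{2,1,0} = 3
G(12) = mex{3,2,1} = 0
G(13) = mex{0,3,2} = 1
G(14) = mex{1,0,3} = 2
G(15) = mex{2,1,0} = 3
G(16) = mex{3,2,1} = 0
Stack A: G(12) = 0.
Stack B: G(16) = 0.
Combined Grundy value = 0 ⊕ 0 = 0.

0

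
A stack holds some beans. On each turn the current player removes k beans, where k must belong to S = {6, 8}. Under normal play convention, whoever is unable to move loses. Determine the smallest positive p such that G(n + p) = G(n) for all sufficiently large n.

G(0) = 0
G(1) = mex{} = 0
G(2) = mex{} = 0
G(3) = mex{} = 0
G(4) = mex{} = 0
G(5) = mex{} = 0
G(6) = mex{0} = 1
G(7) = mex{0} = 1
G(8) = mex{0,0} = 1
G(9) = mex{0,0} = 1
G(10) = mex{0,0} = 1
G(11) = mex{0,0} = 1
G(12) = mex{1,0} = 2
G(13) = mex{1,0} = 2
G(14) = mex{1,1} = 0
G(15) = mex{1,1} = 0
G(16) = mex{1,1} = 0
G(17) = mex{1,1} = 0
G(18) = mex{2,1} = 0
G(19) = mex{2,1} = 0
G(20) = mex{0,2} = 1
G(21) = mex{0,2} = 1
G(22) = mex{0,0} = 1
G(23) = mex{0,0} = 1
G(24) = mex{0,0} = 1
G(25) = mex{0,0} = 1
G(26) = mex{1,0} = 2
G(27) = mex{1,0} = 2
G(28) = mex{1,1} = 0
G(29) = mex{1,1} = 0
G(n+14) = G(n) holds for n = 0,…,7 (a full window of length max(S) = 8), so the sequence is purely periodic with period 14.

14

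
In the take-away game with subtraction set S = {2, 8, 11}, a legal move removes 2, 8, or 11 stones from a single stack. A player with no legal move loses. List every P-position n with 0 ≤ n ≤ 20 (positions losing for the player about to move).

n :  0  1  2  3  4  5  6  7  8  9 10 11 12 13 14 15 16 17 18 19 20
G :  0  0  1  1  0  0  1  1  2  2  0  3  1  2  0  3  1  0  2  1  0
P-positions are exactly the n with G(n) = 0.

0, 1, 4, 5, 10, 14, 17, 20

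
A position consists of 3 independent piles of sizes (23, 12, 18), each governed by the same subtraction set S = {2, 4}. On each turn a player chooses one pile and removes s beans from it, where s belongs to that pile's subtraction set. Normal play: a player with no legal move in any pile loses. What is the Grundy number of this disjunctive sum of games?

All piles use S = {2, 4}:
n :  0  1  2  3  4  5  6  7  8  9 10 11 12 13 14 15 16 17 18 19 20 21 22 23
G :  0  0  1  1  2  2  0  0  1  1  2  2  0  0  1  1  2  2  0  0  1  1  2  2
Pile A: G(23) = 2.
Pile B: G(12) = 0.
Pile C: G(18) = 0.
Combined Grundy value = 2 ⊕ 0 ⊕ 0 = 2.

2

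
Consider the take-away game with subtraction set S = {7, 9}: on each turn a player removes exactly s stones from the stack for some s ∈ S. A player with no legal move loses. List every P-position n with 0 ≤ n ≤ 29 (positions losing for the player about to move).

0, 1, 2, 3, 4, 5, 6, 16, 17, 18, 19, 20, 21, 22

n :  0  1  2  3  4  5  6  7  8  9 10 11 12 13 14 15 16 17 18 19 20 21 22 23 24 25 26 27 28 29
G :  0  0  0  0  0  0  0  1  1  1  1  1  1  1  2  2  0  0  0  0  0  0  0  1  1  1  1  1  1  1
P-positions are exactly the n with G(n) = 0.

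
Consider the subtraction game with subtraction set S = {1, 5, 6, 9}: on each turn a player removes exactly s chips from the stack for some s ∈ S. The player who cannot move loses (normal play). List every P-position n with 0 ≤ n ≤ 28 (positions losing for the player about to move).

n :  0  1  2  3  4  5  6  7  8  9 10 11 12 13 14 15 16 17 18 19 20 21 22 23 24 25 26 27 28
G :  0  1  0  1  0  1  2  3  2  3  2  3  0  1  0  1  0  1  2  3  2  3  2  3  0  1  0  1  0
P-positions are exactly the n with G(n) = 0.

0, 2, 4, 12, 14, 16, 24, 26, 28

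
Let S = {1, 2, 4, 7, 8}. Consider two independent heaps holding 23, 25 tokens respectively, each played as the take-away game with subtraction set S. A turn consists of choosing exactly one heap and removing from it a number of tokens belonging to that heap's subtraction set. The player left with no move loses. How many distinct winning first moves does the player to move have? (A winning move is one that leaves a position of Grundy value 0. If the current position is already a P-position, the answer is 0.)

All heaps use S = {1, 2, 4, 7, 8}:
G(0) = 0
G(1) = mex{0} = 1
G(2) = mex{1,0} = 2
G(3) = mex{2,1} = 0
G(4) = mex{0,2,0} = 1
G(5) = mex{1,0,1} = 2
G(6) = mex{2,1,2} = 0
G(7) = mex{0,2,0,0} = 1
G(8) = mex{1,0,1,1,0} = 2
G(9) = mex{2,1,2,2,1} = 0
G(10) = mex{0,2,0,0,2} = 1
G(11) = mex{1,0,1,1,0} = 2
G(12) = mex{2,1,2,2,1} = 0
G(13) = mex{0,2,0,0,2} = 1
G(14) = mex{1,0,1,1,0} = 2
G(15) = mex{2,1,2,2,1} = 0
G(16) = mex{0,2,0,0,2} = 1
G(17) = mex{1,0,1,1,0} = 2
G(18) = mex{2,1,2,2,1} = 0
G(19) = mex{0,2,0,0,2} = 1
G(20) = mex{1,0,1,1,0} = 2
G(21) = mex{2,1,2,2,1} = 0
G(22) = mex{0,2,0,0,2} = 1
G(23) = mex{1,0,1,1,0} = 2
G(24) = mex{2,1,2,2,1} = 0
G(25) = mex{0,2,0,0,2} = 1
Heap A: G(23) = 2.
Heap B: G(25) = 1.
Combined Grundy value = 2 ⊕ 1 = 3.
A winning move leaves total XOR = 0, i.e. changes one component's Grundy value g to g ⊕ X where X is the current total.
Heap A: need g' = 2⊕3 = 1. Options: 23−1→G=1, 23−2→G=0, 23−4→G=1, 23−7→G=1, 23−8→G=0. Hits: 3.
Heap B: need g' = 1⊕3 = 2. Options: 25−1→G=0, 25−2→G=2, 25−4→G=0, 25−7→G=0, 25−8→G=2. Hits: 2.

5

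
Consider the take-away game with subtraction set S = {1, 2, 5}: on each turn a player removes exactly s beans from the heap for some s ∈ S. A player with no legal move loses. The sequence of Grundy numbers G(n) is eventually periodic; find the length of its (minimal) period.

3

G(0) = 0
G(1) = mex{0} = 1
G(2) = mex{1,0} = 2
G(3) = mex{2,1} = 0
G(4) = mex{0,2} = 1
G(5) = mex{1,0,0} = 2
G(6) = mex{2,1,1} = 0
G(7) = mex{0,2,2} = 1
G(8) = mex{1,0,0} = 2
G(9) = mex{2,1,1} = 0
G(10) = mex{0,2,2} = 1
G(11) = mex{1,0,0} = 2
G(12) = mex{2,1,1} = 0
G(13) = mex{0,2,2} = 1
G(14) = mex{1,0,0} = 2
G(n+3) = G(n) holds for n = 0,…,4 (a full window of length max(S) = 5), so the sequence is purely periodic with period 3.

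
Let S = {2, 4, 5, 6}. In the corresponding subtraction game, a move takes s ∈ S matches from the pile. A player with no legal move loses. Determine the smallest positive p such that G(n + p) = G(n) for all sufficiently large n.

n :  0  1  2  3  4  5  6  7  8  9 10 11 12 13 14 15 16 17
G :  0  0  1  1  2  2  3  3  0  0  1  1  2  2  3  3  0  0
G(n+8) = G(n) holds for n = 0,…,5 (a full window of length max(S) = 6), so the sequence is purely periodic with period 8.

8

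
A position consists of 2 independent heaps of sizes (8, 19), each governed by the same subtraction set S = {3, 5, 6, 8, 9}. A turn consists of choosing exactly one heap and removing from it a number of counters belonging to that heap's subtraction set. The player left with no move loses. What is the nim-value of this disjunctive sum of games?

All heaps use S = {3, 5, 6, 8, 9}:
n :  0  1  2  3  4  5  6  7  8  9 10 11 12 13 14 15 16 17 18 19
G :  0  0  0  1  1  1  2  2  2  3  3  3  0  0  0  1  1  1  2  2
Heap A: G(8) = 2.
Heap B: G(19) = 2.
Combined Grundy value = 2 ⊕ 2 = 0.

0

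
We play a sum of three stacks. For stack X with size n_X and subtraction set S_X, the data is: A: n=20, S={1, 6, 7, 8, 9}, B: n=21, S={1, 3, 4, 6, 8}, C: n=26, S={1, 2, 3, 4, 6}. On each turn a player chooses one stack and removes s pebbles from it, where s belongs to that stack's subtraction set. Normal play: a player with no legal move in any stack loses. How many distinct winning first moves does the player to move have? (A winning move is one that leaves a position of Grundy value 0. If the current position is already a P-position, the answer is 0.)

Stack A, S = {1, 6, 7, 8, 9}:
G(0) = 0
G(1) = mex{0} = 1
G(2) = mex{1} = 0
G(3) = mex{0} = 1
G(4) = mex{1} = 0
G(5) = mex{0} = 1
G(6) = mex{1,0} = 2
G(7) = mex{2,1,0} = 3
G(8) = mex{3,0,1,0} = 2
G(9) = mex{2,1,0,1,0} = 3
G(10) = mex{3,0,1,0,1} = 2
G(11) = mex{2,1,0,1,0} = 3
G(12) = mex{3,2,1,0,1} = 4
G(13) = mex{4,3,2,1,0} = 5
G(14) = mex{5,2,3,2,1} = 0
G(15) = mex{0,3,2,3,2} = 1
G(16) = mex{1,2,3,2,3} = 0
G(17) = mex{0,3,2,3,2} = 1
G(18) = mex{1,4,3,2,3} = 0
G(19) = mex{0,5,4,3,2} = 1
G(20) = mex{1,0,5,4,3} = 2
G_A(20) = 2.
Stack B, S = {1, 3, 4, 6, 8}:
G(0) = 0
G(1) = mex{0} = 1
G(2) = mex{1} = 0
G(3) = mex{0,0} = 1
G(4) = mex{1,1,0} = 2
G(5) = mex{2,0,1} = 3
G(6) = mex{3,1,0,0} = 2
G(7) = mex{2,2,1,1} = 0
G(8) = mex{0,3,2,0,0} = 1
G(9) = mex{1,2,3,1,1} = 0
G(10) = mex{0,0,2,2,0} = 1
G(11) = mex{1,1,0,3,1} = 2
G(12) = mex{2,0,1,2,2} = 3
G(13) = mex{3,1,0,0,3} = 2
G(14) = mex{2,2,1,1,2} = 0
G(15) = mex{0,3,2,0,0} = 1
G(16) = mex{1,2,3,1,1} = 0
G(17) = mex{0,0,2,2,0} = 1
G(18) = mex{1,1,0,3,1} = 2
G(19) = mex{2,0,1,2,2} = 3
G(20) = mex{3,1,0,0,3} = 2
G(21) = mex{2,2,1,1,2} = 0
G_B(21) = 0.
Stack C, S = {1, 2, 3, 4, 6}:
n :  0  1  2  3  4  5  6  7  8  9 10 11 12 13 14 15 16 17 18 19 20 21 22 23 24 25 26
G :  0  1  2  3  4  0  1  2  3  4  0  1  2  3  4  0  1  2  3  4  0  1  2  3  4  0  1
G_C(26) = 1.
Combined Grundy value = 2 ⊕ 0 ⊕ 1 = 3.
A winning move leaves total XOR = 0, i.e. changes one component's Grundy value g to g ⊕ X where X is the current total.
Stack A: need g' = 2⊕3 = 1. Options: 20−1→G=1, 20−6→G=0, 20−7→G=5, 20−8→G=4, 20−9→G=3. Hits: 1.
Stack B: need g' = 0⊕3 = 3. Options: 21−1→G=2, 21−3→G=2, 21−4→G=1, 21−6→G=1, 21−8→G=2. Hits: 0.
Stack C: need g' = 1⊕3 = 2. Options: 26−1→G=0, 26−2→G=4, 26−3→G=3, 26−4→G=2, 26−6→G=0. Hits: 1.

2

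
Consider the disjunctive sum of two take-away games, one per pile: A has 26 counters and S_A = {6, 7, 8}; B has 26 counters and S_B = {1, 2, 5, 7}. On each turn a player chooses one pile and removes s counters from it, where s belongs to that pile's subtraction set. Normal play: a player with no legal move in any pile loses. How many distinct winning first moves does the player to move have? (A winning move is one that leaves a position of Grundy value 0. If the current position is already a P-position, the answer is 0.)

0

Pile A, S = {6, 7, 8}:
n :  0  1  2  3  4  5  6  7  8  9 10 11 12 13 14 15 16 17 18 19 20 21 22 23 24 25 26
G :  0  0  0  0  0  0  1  1  1  1  1  1  2  2  0  0  0  0  0  0  1  1  1  1  1  1  2
G_A(26) = 2.
Pile B, S = {1, 2, 5, 7}:
G(0) = 0
G(1) = mex{0} = 1
G(2) = mex{1,0} = 2
G(3) = mex{2,1} = 0
G(4) = mex{0,2} = 1
G(5) = mex{1,0,0} = 2
G(6) = mex{2,1,1} = 0
G(7) = mex{0,2,2,0} = 1
G(8) = mex{1,0,0,1} = 2
G(9) = mex{2,1,1,2} = 0
G(10) = mex{0,2,2,0} = 1
G(11) = mex{1,0,0,1} = 2
G(12) = mex{2,1,1,2} = 0
G(13) = mex{0,2,2,0} = 1
G(14) = mex{1,0,0,1} = 2
G(15) = mex{2,1,1,2} = 0
G(16) = mex{0,2,2,0} = 1
G(17) = mex{1,0,0,1} = 2
G(18) = mex{2,1,1,2} = 0
G(19) = mex{0,2,2,0} = 1
G(20) = mex{1,0,0,1} = 2
G(21) = mex{2,1,1,2} = 0
G(22) = mex{0,2,2,0} = 1
G(23) = mex{1,0,0,1} = 2
G(24) = mex{2,1,1,2} = 0
G(25) = mex{0,2,2,0} = 1
G(26) = mex{1,0,0,1} = 2
G_B(26) = 2.
Combined Grundy value = 2 ⊕ 2 = 0.
A winning move leaves total XOR = 0, i.e. changes one component's Grundy value g to g ⊕ X where X is the current total.
Pile A: target g' = 2⊕0 = 2, but every legal move changes the Grundy value (mex property), so 0 moves.
Pile B: target g' = 2⊕0 = 2, but every legal move changes the Grundy value (mex property), so 0 moves.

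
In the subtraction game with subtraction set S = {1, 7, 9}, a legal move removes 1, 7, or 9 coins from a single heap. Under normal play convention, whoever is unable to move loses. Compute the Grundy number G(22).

n :  0  1  2  3  4  5  6  7  8  9 10 11 12 13 14 15 16 17 18 19 20 21 22
G :  0  1  0  1  0  1  0  1  0  1  0  1  0  1  0  1  0  1  0  1  0  1  0

0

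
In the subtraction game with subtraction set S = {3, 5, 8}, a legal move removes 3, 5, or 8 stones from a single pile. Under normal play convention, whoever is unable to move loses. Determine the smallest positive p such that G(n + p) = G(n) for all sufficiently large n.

G(0) = 0
G(1) = mex{} = 0
G(2) = mex{} = 0
G(3) = mex{0} = 1
G(4) = mex{0} = 1
G(5) = mex{0,0} = 1
G(6) = mex{1,0} = 2
G(7) = mex{1,0} = 2
G(8) = mex{1,1,0} = 2
G(9) = mex{2,1,0} = 3
G(10) = mex{2,1,0} = 3
G(11) = mex{2,2,1} = 0
G(12) = mex{3,2,1} = 0
G(13) = mex{3,2,1} = 0
G(14) = mex{0,3,2} = 1
G(15) = mex{0,3,2} = 1
G(16) = mex{0,0,2} = 1
G(17) = mex{1,0,3} = 2
G(18) = mex{1,0,3} = 2
G(19) = mex{1,1,0} = 2
G(20) = mex{2,1,0} = 3
G(21) = mex{2,1,0} = 3
G(22) = mex{2,2,1} = 0
G(23) = mex{3,2,1} = 0
G(n+11) = G(n) holds for n = 0,…,7 (a full window of length max(S) = 8), so the sequence is purely periodic with period 11.

11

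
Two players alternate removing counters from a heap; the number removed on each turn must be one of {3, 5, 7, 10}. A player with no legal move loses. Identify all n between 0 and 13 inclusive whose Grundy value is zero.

n :  0  1  2  3  4  5  6  7  8  9 10 11 12 13
G :  0  0  0  1  1  1  2  2  2  3  3  3  4  0
P-positions are exactly the n with G(n) = 0.

0, 1, 2, 13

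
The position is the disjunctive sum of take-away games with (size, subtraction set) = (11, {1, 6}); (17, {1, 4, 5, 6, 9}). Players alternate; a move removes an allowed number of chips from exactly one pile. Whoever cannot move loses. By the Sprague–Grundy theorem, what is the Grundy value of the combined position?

Pile A, S = {1, 6}:
n :  0  1  2  3  4  5  6  7  8  9 10 11
G :  0  1  0  1  0  1  2  0  1  0  1  0
G_A(11) = 0.
Pile B, S = {1, 4, 5, 6, 9}:
G(0) = 0
G(1) = mex{0} = 1
G(2) = mex{1} = 0
G(3) = mex{0} = 1
G(4) = mex{1,0} = 2
G(5) = mex{2,1,0} = 3
G(6) = mex{3,0,1,0} = 2
G(7) = mex{2,1,0,1} = 3
G(8) = mex{3,2,1,0} = 4
G(9) = mex{4,3,2,1,0} = 5
G(10) = mex{5,2,3,2,1} = 0
G(11) = mex{0,3,2,3,0} = 1
G(12) = mex{1,4,3,2,1} = 0
G(13) = mex{0,5,4,3,2} = 1
G(14) = mex{1,0,5,4,3} = 2
G(15) = mex{2,1,0,5,2} = 3
G(16) = mex{3,0,1,0,3} = 2
G(17) = mex{2,1,0,1,4} = 3
G_B(17) = 3.
Combined Grundy value = 0 ⊕ 3 = 3.

3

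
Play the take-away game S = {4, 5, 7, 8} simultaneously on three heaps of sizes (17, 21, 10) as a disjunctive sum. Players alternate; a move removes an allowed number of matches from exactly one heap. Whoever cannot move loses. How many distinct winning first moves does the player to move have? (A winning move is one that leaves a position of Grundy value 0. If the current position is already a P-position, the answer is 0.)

All heaps use S = {4, 5, 7, 8}:
G(0) = 0
G(1) = mex{} = 0
G(2) = mex{} = 0
G(3) = mex{} = 0
G(4) = mex{0} = 1
G(5) = mex{0,0} = 1
G(6) = mex{0,0} = 1
G(7) = mex{0,0,0} = 1
G(8) = mex{1,0,0,0} = 2
G(9) = mex{1,1,0,0} = 2
G(10) = mex{1,1,0,0} = 2
G(11) = mex{1,1,1,0} = 2
G(12) = mex{2,1,1,1} = 0
G(13) = mex{2,2,1,1} = 0
G(14) = mex{2,2,1,1} = 0
G(15) = mex{2,2,2,1} = 0
G(16) = mex{0,2,2,2} = 1
G(17) = mex{0,0,2,2} = 1
G(18) = mex{0,0,2,2} = 1
G(19) = mex{0,0,0,2} = 1
G(20) = mex{1,0,0,0} = 2
G(21) = mex{1,1,0,0} = 2
Heap A: G(17) = 1.
Heap B: G(21) = 2.
Heap C: G(10) = 2.
Combined Grundy value = 1 ⊕ 2 ⊕ 2 = 1.
A winning move leaves total XOR = 0, i.e. changes one component's Grundy value g to g ⊕ X where X is the current total.
Heap A: need g' = 1⊕1 = 0. Options: 17−4→G=0, 17−5→G=0, 17−7→G=2, 17−8→G=2. Hits: 2.
Heap B: need g' = 2⊕1 = 3. Options: 21−4→G=1, 21−5→G=1, 21−7→G=0, 21−8→G=0. Hits: 0.
Heap C: need g' = 2⊕1 = 3. Options: 10−4→G=1, 10−5→G=1, 10−7→G=0, 10−8→G=0. Hits: 0.

2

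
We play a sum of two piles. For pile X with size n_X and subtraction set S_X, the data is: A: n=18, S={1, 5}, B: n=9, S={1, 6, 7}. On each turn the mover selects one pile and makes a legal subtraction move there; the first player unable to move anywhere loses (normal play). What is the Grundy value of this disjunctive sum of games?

3

Pile A, S = {1, 5}:
n :  0  1  2  3  4  5  6  7  8  9 10 11 12 13 14 15 16 17 18
G :  0  1  0  1  0  1  0  1  0  1  0  1  0  1  0  1  0  1  0
G_A(18) = 0.
Pile B, S = {1, 6, 7}:
G(0) = 0
G(1) = mex{0} = 1
G(2) = mex{1} = 0
G(3) = mex{0} = 1
G(4) = mex{1} = 0
G(5) = mex{0} = 1
G(6) = mex{1,0} = 2
G(7) = mex{2,1,0} = 3
G(8) = mex{3,0,1} = 2
G(9) = mex{2,1,0} = 3
G_B(9) = 3.
Combined Grundy value = 0 ⊕ 3 = 3.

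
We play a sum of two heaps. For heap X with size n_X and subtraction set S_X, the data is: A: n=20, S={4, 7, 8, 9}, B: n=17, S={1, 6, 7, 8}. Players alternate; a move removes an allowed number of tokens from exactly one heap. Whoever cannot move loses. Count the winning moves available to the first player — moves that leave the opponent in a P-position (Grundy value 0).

3

Heap A, S = {4, 7, 8, 9}:
n :  0  1  2  3  4  5  6  7  8  9 10 11 12 13 14 15 16 17 18 19 20
G :  0  0  0  0  1  1  1  1  2  2  2  2  3  0  0  0  0  1  1  1  1
G_A(20) = 1.
Heap B, S = {1, 6, 7, 8}:
n :  0  1  2  3  4  5  6  7  8  9 10 11 12 13 14 15 16 17
G :  0  1  0  1  0  1  2  3  2  3  2  3  4  0  1  0  1  0
G_B(17) = 0.
Combined Grundy value = 1 ⊕ 0 = 1.
A winning move leaves total XOR = 0, i.e. changes one component's Grundy value g to g ⊕ X where X is the current total.
Heap A: need g' = 1⊕1 = 0. Options: 20−4→G=0, 20−7→G=0, 20−8→G=3, 20−9→G=2. Hits: 2.
Heap B: need g' = 0⊕1 = 1. Options: 17−1→G=1, 17−6→G=3, 17−7→G=2, 17−8→G=3. Hits: 1.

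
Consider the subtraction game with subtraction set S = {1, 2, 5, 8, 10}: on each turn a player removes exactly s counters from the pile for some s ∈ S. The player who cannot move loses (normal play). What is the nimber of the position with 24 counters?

n :  0  1  2  3  4  5  6  7  8  9 10 11 12 13 14 15 16 17 18 19 20 21 22 23 24
G :  0  1  2  0  1  2  0  1  2  0  1  2  0  1  2  0  1  2  0  1  2  0  1  2  0

0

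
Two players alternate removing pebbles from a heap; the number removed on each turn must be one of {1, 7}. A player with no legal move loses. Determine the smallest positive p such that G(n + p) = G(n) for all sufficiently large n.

2

G(0) = 0
G(1) = mex{0} = 1
G(2) = mex{1} = 0
G(3) = mex{0} = 1
G(4) = mex{1} = 0
G(5) = mex{0} = 1
G(6) = mex{1} = 0
G(7) = mex{0,0} = 1
G(8) = mex{1,1} = 0
G(9) = mex{0,0} = 1
G(10) = mex{1,1} = 0
G(11) = mex{0,0} = 1
G(12) = mex{1,1} = 0
G(13) = mex{0,0} = 1
G(14) = mex{1,1} = 0
G(n+2) = G(n) holds for n = 0,…,6 (a full window of length max(S) = 7), so the sequence is purely periodic with period 2.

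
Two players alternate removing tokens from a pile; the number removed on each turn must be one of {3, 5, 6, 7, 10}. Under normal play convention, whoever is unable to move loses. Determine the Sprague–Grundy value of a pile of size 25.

G(0) = 0
G(1) = mex{} = 0
G(2) = mex{} = 0
G(3) = mex{0} = 1
G(4) = mex{0} = 1
G(5) = mex{0,0} = 1
G(6) = mex{1,0,0} = 2
G(7) = mex{1,0,0,0} = 2
G(8) = mex{1,1,0,0} = 2
G(9) = mex{2,1,1,0} = 3
G(10) = mex{2,1,1,1,0} = 3
G(11) = mex{2,2,1,1,0} = 3
G(12) = mex{3,2,2,1,0} = 4
G(13) = mex{3,2,2,2,1} = 0
G(14) = mex{3,3,2,2,1} = 0
G(15) = mex{4,3,3,2,1} = 0
G(16) = mex{0,3,3,3,2} = 1
G(17) = mex{0,4,3,3,2} = 1
G(18) = mex{0,0,4,3,2} = 1
G(19) = mex{1,0,0,4,3} = 2
G(20) = mex{1,0,0,0,3} = 2
G(21) = mex{1,1,0,0,3} = 2
G(22) = mex{2,1,1,0,4} = 3
G(23) = mex{2,1,1,1,0} = 3
G(24) = mex{2,2,1,1,0} = 3
G(25) = mex{3,2,2,1,0} = 4

4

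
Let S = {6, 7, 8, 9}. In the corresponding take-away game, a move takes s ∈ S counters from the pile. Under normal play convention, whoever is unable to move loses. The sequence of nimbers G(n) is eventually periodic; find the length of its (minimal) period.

G(0) = 0
G(1) = mex{} = 0
G(2) = mex{} = 0
G(3) = mex{} = 0
G(4) = mex{} = 0
G(5) = mex{} = 0
G(6) = mex{0} = 1
G(7) = mex{0,0} = 1
G(8) = mex{0,0,0} = 1
G(9) = mex{0,0,0,0} = 1
G(10) = mex{0,0,0,0} = 1
G(11) = mex{0,0,0,0} = 1
G(12) = mex{1,0,0,0} = 2
G(13) = mex{1,1,0,0} = 2
G(14) = mex{1,1,1,0} = 2
G(15) = mex{1,1,1,1} = 0
G(16) = mex{1,1,1,1} = 0
G(17) = mex{1,1,1,1} = 0
G(18) = mex{2,1,1,1} = 0
G(19) = mex{2,2,1,1} = 0
G(20) = mex{2,2,2,1} = 0
G(21) = mex{0,2,2,2} = 1
G(22) = mex{0,0,2,2} = 1
G(23) = mex{0,0,0,2} = 1
G(24) = mex{0,0,0,0} = 1
G(25) = mex{0,0,0,0} = 1
G(26) = mex{0,0,0,0} = 1
G(27) = mex{1,0,0,0} = 2
G(28) = mex{1,1,0,0} = 2
G(29) = mex{1,1,1,0} = 2
G(30) = mex{1,1,1,1} = 0
G(31) = mex{1,1,1,1} = 0
G(n+15) = G(n) holds for n = 0,…,8 (a full window of length max(S) = 9), so the sequence is purely periodic with period 15.

15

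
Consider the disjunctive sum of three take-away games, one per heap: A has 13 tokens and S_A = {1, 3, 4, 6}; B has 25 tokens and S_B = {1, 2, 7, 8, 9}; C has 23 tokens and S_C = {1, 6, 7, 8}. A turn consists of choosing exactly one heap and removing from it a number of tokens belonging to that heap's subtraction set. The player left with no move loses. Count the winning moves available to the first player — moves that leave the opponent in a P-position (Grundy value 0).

3

Heap A, S = {1, 3, 4, 6}:
G(0) = 0
G(1) = mex{0} = 1
G(2) = mex{1} = 0
G(3) = mex{0,0} = 1
G(4) = mex{1,1,0} = 2
G(5) = mex{2,0,1} = 3
G(6) = mex{3,1,0,0} = 2
G(7) = mex{2,2,1,1} = 0
G(8) = mex{0,3,2,0} = 1
G(9) = mex{1,2,3,1} = 0
G(10) = mex{0,0,2,2} = 1
G(11) = mex{1,1,0,3} = 2
G(12) = mex{2,0,1,2} = 3
G(13) = mex{3,1,0,0} = 2
G_A(13) = 2.
Heap B, S = {1, 2, 7, 8, 9}:
n :  0  1  2  3  4  5  6  7  8  9 10 11 12 13 14 15 16 17 18 19 20 21 22 23 24 25
G :  0  1  2  0  1  2  0  1  2  3  4  5  3  4  5  3  0  1  2  0  1  2  0  1  2  3
G_B(25) = 3.
Heap C, S = {1, 6, 7, 8}:
n :  0  1  2  3  4  5  6  7  8  9 10 11 12 13 14 15 16 17 18 19 20 21 22 23
G :  0  1  0  1  0  1  2  3  2  3  2  3  4  0  1  0  1  0  1  2  3  2  3  2
G_C(23) = 2.
Combined Grundy value = 2 ⊕ 3 ⊕ 2 = 3.
A winning move leaves total XOR = 0, i.e. changes one component's Grundy value g to g ⊕ X where X is the current total.
Heap A: need g' = 2⊕3 = 1. Options: 13−1→G=3, 13−3→G=1, 13−4→G=0, 13−6→G=0. Hits: 1.
Heap B: need g' = 3⊕3 = 0. Options: 25−1→G=2, 25−2→G=1, 25−7→G=2, 25−8→G=1, 25−9→G=0. Hits: 1.
Heap C: need g' = 2⊕3 = 1. Options: 23−1→G=3, 23−6→G=0, 23−7→G=1, 23−8→G=0. Hits: 1.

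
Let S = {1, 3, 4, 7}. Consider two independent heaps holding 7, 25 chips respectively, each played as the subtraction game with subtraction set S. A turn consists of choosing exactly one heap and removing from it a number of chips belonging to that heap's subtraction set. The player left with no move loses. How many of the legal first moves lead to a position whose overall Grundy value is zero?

2

All heaps use S = {1, 3, 4, 7}:
n :  0  1  2  3  4  5  6  7  8  9 10 11 12 13 14 15 16 17 18 19 20 21 22 23 24 25
G :  0  1  0  1  2  3  2  3  0  1  0  1  2  3  2  3  0  1  0  1  2  3  2  3  0  1
Heap A: G(7) = 3.
Heap B: G(25) = 1.
Combined Grundy value = 3 ⊕ 1 = 2.
A winning move leaves total XOR = 0, i.e. changes one component's Grundy value g to g ⊕ X where X is the current total.
Heap A: need g' = 3⊕2 = 1. Options: 7−1→G=2, 7−3→G=2, 7−4→G=1, 7−7→G=0. Hits: 1.
Heap B: need g' = 1⊕2 = 3. Options: 25−1→G=0, 25−3→G=2, 25−4→G=3, 25−7→G=0. Hits: 1.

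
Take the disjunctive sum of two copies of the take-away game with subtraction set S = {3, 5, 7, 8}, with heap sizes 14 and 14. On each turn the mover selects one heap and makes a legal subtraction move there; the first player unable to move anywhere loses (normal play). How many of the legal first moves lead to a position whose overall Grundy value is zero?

All heaps use S = {3, 5, 7, 8}:
G(0) = 0
G(1) = mex{} = 0
G(2) = mex{} = 0
G(3) = mex{0} = 1
G(4) = mex{0} = 1
G(5) = mex{0,0} = 1
G(6) = mex{1,0} = 2
G(7) = mex{1,0,0} = 2
G(8) = mex{1,1,0,0} = 2
G(9) = mex{2,1,0,0} = 3
G(10) = mex{2,1,1,0} = 3
G(11) = mex{2,2,1,1} = 0
G(12) = mex{3,2,1,1} = 0
G(13) = mex{3,2,2,1} = 0
G(14) = mex{0,3,2,2} = 1
Heap A: G(14) = 1.
Heap B: G(14) = 1.
Combined Grundy value = 1 ⊕ 1 = 0.
A winning move leaves total XOR = 0, i.e. changes one component's Grundy value g to g ⊕ X where X is the current total.
Heap A: target g' = 1⊕0 = 1, but every legal move changes the Grundy value (mex property), so 0 moves.
Heap B: target g' = 1⊕0 = 1, but every legal move changes the Grundy value (mex property), so 0 moves.

0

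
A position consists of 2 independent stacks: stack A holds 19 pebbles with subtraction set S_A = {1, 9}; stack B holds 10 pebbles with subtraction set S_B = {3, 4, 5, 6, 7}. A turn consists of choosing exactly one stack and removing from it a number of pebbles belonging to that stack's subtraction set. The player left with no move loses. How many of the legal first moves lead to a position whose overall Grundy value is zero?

Stack A, S = {1, 9}:
n :  0  1  2  3  4  5  6  7  8  9 10 11 12 13 14 15 16 17 18 19
G :  0  1  0  1  0  1  0  1  0  1  0  1  0  1  0  1  0  1  0  1
G_A(19) = 1.
Stack B, S = {3, 4, 5, 6, 7}:
G(0) = 0
G(1) = mex{} = 0
G(2) = mex{} = 0
G(3) = mex{0} = 1
G(4) = mex{0,0} = 1
G(5) = mex{0,0,0} = 1
G(6) = mex{1,0,0,0} = 2
G(7) = mex{1,1,0,0,0} = 2
G(8) = mex{1,1,1,0,0} = 2
G(9) = mex{2,1,1,1,0} = 3
G(10) = mex{2,2,1,1,1} = 0
G_B(10) = 0.
Combined Grundy value = 1 ⊕ 0 = 1.
A winning move leaves total XOR = 0, i.e. changes one component's Grundy value g to g ⊕ X where X is the current total.
Stack A: need g' = 1⊕1 = 0. Options: 19−1→G=0, 19−9→G=0. Hits: 2.
Stack B: need g' = 0⊕1 = 1. Options: 10−3→G=2, 10−4→G=2, 10−5→G=1, 10−6→G=1, 10−7→G=1. Hits: 3.

5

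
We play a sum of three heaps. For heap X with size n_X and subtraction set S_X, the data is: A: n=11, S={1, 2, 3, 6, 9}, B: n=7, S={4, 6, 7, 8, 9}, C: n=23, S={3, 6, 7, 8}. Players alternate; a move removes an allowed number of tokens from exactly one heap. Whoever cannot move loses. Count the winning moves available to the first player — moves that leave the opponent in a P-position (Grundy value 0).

Heap A, S = {1, 2, 3, 6, 9}:
G(0) = 0
G(1) = mex{0} = 1
G(2) = mex{1,0} = 2
G(3) = mex{2,1,0} = 3
G(4) = mex{3,2,1} = 0
G(5) = mex{0,3,2} = 1
G(6) = mex{1,0,3,0} = 2
G(7) = mex{2,1,0,1} = 3
G(8) = mex{3,2,1,2} = 0
G(9) = mex{0,3,2,3,0} = 1
G(10) = mex{1,0,3,0,1} = 2
G(11) = mex{2,1,0,1,2} = 3
G_A(11) = 3.
Heap B, S = {4, 6, 7, 8, 9}:
n : 0 1 2 3 4 5 6 7
G : 0 0 0 0 1 1 1 1
G_B(7) = 1.
Heap C, S = {3, 6, 7, 8}:
G(0) = 0
G(1) = mex{} = 0
G(2) = mex{} = 0
G(3) = mex{0} = 1
G(4) = mex{0} = 1
G(5) = mex{0} = 1
G(6) = mex{1,0} = 2
G(7) = mex{1,0,0} = 2
G(8) = mex{1,0,0,0} = 2
G(9) = mex{2,1,0,0} = 3
G(10) = mex{2,1,1,0} = 3
G(11) = mex{2,1,1,1} = 0
G(12) = mex{3,2,1,1} = 0
G(13) = mex{3,2,2,1} = 0
G(14) = mex{0,2,2,2} = 1
G(15) = mex{0,3,2,2} = 1
G(16) = mex{0,3,3,2} = 1
G(17) = mex{1,0,3,3} = 2
G(18) = mex{1,0,0,3} = 2
G(19) = mex{1,0,0,0} = 2
G(20) = mex{2,1,0,0} = 3
G(21) = mex{2,1,1,0} = 3
G(22) = mex{2,1,1,1} = 0
G(23) = mex{3,2,1,1} = 0
G_C(23) = 0.
Combined Grundy value = 3 ⊕ 1 ⊕ 0 = 2.
A winning move leaves total XOR = 0, i.e. changes one component's Grundy value g to g ⊕ X where X is the current total.
Heap A: need g' = 3⊕2 = 1. Options: 11−1→G=2, 11−2→G=1, 11−3→G=0, 11−6→G=1, 11−9→G=2. Hits: 2.
Heap B: need g' = 1⊕2 = 3. Options: 7−4→G=0, 7−6→G=0, 7−7→G=0. Hits: 0.
Heap C: need g' = 0⊕2 = 2. Options: 23−3→G=3, 23−6→G=2, 23−7→G=1, 23−8→G=1. Hits: 1.

3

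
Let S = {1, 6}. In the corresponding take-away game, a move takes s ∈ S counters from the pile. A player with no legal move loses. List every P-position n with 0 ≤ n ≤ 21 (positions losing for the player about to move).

n :  0  1  2  3  4  5  6  7  8  9 10 11 12 13 14 15 16 17 18 19 20 21
G :  0  1  0  1  0  1  2  0  1  0  1  0  1  2  0  1  0  1  0  1  2  0
P-positions are exactly the n with G(n) = 0.

0, 2, 4, 7, 9, 11, 14, 16, 18, 21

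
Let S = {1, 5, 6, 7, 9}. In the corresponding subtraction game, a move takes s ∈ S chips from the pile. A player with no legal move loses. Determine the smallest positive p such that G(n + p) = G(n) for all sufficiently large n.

n :  0  1  2  3  4  5  6  7  8  9 10 11 12 13 14 15 16 17 18 19 20 21 22 23 24 25
G :  0  1  0  1  0  1  2  3  2  3  2  3  0  1  0  1  0  1  2  3  2  3  2  3  0  1
G(n+12) = G(n) holds for n = 0,…,8 (a full window of length max(S) = 9), so the sequence is purely periodic with period 12.

12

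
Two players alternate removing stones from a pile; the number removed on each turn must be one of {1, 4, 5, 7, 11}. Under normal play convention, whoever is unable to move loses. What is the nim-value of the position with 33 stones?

1

G(0) = 0
G(1) = mex{0} = 1
G(2) = mex{1} = 0
G(3) = mex{0} = 1
G(4) = mex{1,0} = 2
G(5) = mex{2,1,0} = 3
G(6) = mex{3,0,1} = 2
G(7) = mex{2,1,0,0} = 3
G(8) = mex{3,2,1,1} = 0
G(9) = mex{0,3,2,0} = 1
G(10) = mex{1,2,3,1} = 0
G(11) = mex{0,3,2,2,0} = 1
G(12) = mex{1,0,3,3,1} = 2
G(13) = mex{2,1,0,2,0} = 3
G(14) = mex{3,0,1,3,1} = 2
G(15) = mex{2,1,0,0,2} = 3
G(16) = mex{3,2,1,1,3} = 0
G(17) = mex{0,3,2,0,2} = 1
G(18) = mex{1,2,3,1,3} = 0
G(19) = mex{0,3,2,2,0} = 1
G(20) = mex{1,0,3,3,1} = 2
G(21) = mex{2,1,0,2,0} = 3
G(22) = mex{3,0,1,3,1} = 2
G(23) = mex{2,1,0,0,2} = 3
G(24) = mex{3,2,1,1,3} = 0
G(25) = mex{0,3,2,0,2} = 1
G(26) = mex{1,2,3,1,3} = 0
G(27) = mex{0,3,2,2,0} = 1
G(28) = mex{1,0,3,3,1} = 2
G(29) = mex{2,1,0,2,0} = 3
G(30) = mex{3,0,1,3,1} = 2
G(31) = mex{2,1,0,0,2} = 3
G(32) = mex{3,2,1,1,3} = 0
G(33) = mex{0,3,2,0,2} = 1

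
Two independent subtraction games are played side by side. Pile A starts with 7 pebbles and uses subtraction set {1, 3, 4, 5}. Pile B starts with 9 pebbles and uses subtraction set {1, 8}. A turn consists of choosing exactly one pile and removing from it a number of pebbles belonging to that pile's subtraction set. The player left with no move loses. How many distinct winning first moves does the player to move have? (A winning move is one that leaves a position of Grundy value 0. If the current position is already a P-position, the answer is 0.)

Pile A, S = {1, 3, 4, 5}:
G(0) = 0
G(1) = mex{0} = 1
G(2) = mex{1} = 0
G(3) = mex{0,0} = 1
G(4) = mex{1,1,0} = 2
G(5) = mex{2,0,1,0} = 3
G(6) = mex{3,1,0,1} = 2
G(7) = mex{2,2,1,0} = 3
G_A(7) = 3.
Pile B, S = {1, 8}:
G(0) = 0
G(1) = mex{0} = 1
G(2) = mex{1} = 0
G(3) = mex{0} = 1
G(4) = mex{1} = 0
G(5) = mex{0} = 1
G(6) = mex{1} = 0
G(7) = mex{0} = 1
G(8) = mex{1,0} = 2
G(9) = mex{2,1} = 0
G_B(9) = 0.
Combined Grundy value = 3 ⊕ 0 = 3.
A winning move leaves total XOR = 0, i.e. changes one component's Grundy value g to g ⊕ X where X is the current total.
Pile A: need g' = 3⊕3 = 0. Options: 7−1→G=2, 7−3→G=2, 7−4→G=1, 7−5→G=0. Hits: 1.
Pile B: need g' = 0⊕3 = 3. Options: 9−1→G=2, 9−8→G=1. Hits: 0.

1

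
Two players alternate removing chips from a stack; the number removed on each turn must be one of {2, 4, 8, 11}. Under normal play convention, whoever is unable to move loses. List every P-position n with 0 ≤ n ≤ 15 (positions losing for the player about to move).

0, 1, 6, 7, 13

n :  0  1  2  3  4  5  6  7  8  9 10 11 12 13 14 15
G :  0  0  1  1  2  2  0  0  1  1  2  2  3  0  4  1
P-positions are exactly the n with G(n) = 0.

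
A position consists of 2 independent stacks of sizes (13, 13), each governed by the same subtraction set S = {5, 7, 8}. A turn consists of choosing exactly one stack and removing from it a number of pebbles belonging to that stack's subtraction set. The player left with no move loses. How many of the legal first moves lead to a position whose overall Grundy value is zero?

All stacks use S = {5, 7, 8}:
n :  0  1  2  3  4  5  6  7  8  9 10 11 12 13
G :  0  0  0  0  0  1  1  1  1  1  2  2  2  0
Stack A: G(13) = 0.
Stack B: G(13) = 0.
Combined Grundy value = 0 ⊕ 0 = 0.
A winning move leaves total XOR = 0, i.e. changes one component's Grundy value g to g ⊕ X where X is the current total.
Stack A: target g' = 0⊕0 = 0, but every legal move changes the Grundy value (mex property), so 0 moves.
Stack B: target g' = 0⊕0 = 0, but every legal move changes the Grundy value (mex property), so 0 moves.

0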